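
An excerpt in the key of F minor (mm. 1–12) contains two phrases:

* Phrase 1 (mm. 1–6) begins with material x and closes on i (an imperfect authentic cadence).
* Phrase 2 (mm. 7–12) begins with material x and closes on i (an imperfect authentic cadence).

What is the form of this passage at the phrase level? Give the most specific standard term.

Both phrases have the same opening (x) and the same cadence (imperfect authentic cadence): the second is a restatement, not a consequent, so this is a repeated phrase rather than a period.

repeated phrase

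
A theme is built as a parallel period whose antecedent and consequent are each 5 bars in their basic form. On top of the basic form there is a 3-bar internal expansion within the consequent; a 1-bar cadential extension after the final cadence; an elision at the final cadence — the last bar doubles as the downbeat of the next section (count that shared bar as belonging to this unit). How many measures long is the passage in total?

14 measures

Basic parallel period: 5 + 5 = 10 bars.
10 (basic form) + 3 (internal expansion) + 1 (cadential extension) = 14.
The elision shares a bar with the next section but does not change this unit's count.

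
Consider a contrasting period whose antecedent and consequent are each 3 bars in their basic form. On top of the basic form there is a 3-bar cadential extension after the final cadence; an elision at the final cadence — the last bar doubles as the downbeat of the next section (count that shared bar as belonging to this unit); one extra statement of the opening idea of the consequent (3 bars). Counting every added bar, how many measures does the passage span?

Basic contrasting period: 3 + 3 = 6 bars.
6 (basic form) + 3 (cadential extension) + 3 (extra statement) = 12.
The elision shares a bar with the next section but does not change this unit's count.

12 measures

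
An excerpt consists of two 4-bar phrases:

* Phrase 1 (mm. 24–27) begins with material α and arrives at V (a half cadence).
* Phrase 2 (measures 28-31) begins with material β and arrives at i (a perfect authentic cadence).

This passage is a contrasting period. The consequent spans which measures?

The antecedent is the phrase ending with the weaker cadence (half cadence, phrase 1) and the consequent the one ending more conclusively (perfect authentic cadence, phrase 2); the consequent is measures 28–31.

measures 28–31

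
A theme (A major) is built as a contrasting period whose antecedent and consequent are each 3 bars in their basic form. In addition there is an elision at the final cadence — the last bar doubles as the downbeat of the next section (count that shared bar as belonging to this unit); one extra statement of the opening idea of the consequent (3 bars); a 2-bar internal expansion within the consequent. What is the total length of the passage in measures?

Basic contrasting period: 3 + 3 = 6 bars.
6 (basic form) + 3 (extra statement) + 2 (internal expansion) = 11.
The elision shares a bar with the next section but does not change this unit's count.

11 measures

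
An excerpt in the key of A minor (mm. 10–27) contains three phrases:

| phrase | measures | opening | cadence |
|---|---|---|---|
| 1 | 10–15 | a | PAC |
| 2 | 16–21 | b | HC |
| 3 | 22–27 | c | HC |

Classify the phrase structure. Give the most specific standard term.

phrase group

The final phrase closes with a half cadence, which is not stronger than the preceding half cadence; the 3 phrases lack an overall antecedent–consequent design and so form a phrase group.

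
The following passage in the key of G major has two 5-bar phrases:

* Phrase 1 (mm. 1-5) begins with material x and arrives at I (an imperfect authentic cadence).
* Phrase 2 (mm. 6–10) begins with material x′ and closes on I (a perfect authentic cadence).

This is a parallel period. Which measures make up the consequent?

The phrase ending with the weaker cadence (imperfect authentic cadence) is the antecedent; the one ending more conclusively (perfect authentic cadence) is the consequent. The consequent is measures 6–10.

measures 6–10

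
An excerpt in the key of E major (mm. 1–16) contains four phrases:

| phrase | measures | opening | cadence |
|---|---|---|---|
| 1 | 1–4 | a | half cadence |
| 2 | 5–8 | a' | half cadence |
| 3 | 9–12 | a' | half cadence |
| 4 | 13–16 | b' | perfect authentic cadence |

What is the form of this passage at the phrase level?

parallel double period

Four phrases in two halves: the first half (bars 1–8) ends with a half cadence, the second (mm. 9–16) with a perfect authentic cadence — a large antecedent–consequent pair, i.e. a double period.
Phrase 3 begins with the same material as phrase 1, making it parallel.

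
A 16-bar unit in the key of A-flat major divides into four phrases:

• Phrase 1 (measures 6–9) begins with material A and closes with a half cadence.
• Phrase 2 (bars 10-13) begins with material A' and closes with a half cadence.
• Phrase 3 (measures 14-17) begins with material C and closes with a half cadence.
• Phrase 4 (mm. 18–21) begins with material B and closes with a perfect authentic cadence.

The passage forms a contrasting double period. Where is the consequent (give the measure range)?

measures 14–21

In a double period the four phrases pair into a large antecedent (phrases 1–2, ending half cadence) and a large consequent (phrases 3–4, ending perfect authentic cadence). The consequent spans bars 14-21.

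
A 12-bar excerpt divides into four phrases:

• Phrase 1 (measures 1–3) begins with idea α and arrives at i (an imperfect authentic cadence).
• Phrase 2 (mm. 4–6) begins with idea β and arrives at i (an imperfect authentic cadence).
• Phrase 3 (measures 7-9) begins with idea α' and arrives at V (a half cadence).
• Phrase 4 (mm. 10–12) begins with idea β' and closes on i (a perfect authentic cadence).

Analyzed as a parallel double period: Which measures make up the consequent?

measures 7–12

In a double period the four phrases pair into a large antecedent (phrases 1–2, ending imperfect authentic cadence) and a large consequent (phrases 3–4, ending perfect authentic cadence). The consequent spans measures 7-12.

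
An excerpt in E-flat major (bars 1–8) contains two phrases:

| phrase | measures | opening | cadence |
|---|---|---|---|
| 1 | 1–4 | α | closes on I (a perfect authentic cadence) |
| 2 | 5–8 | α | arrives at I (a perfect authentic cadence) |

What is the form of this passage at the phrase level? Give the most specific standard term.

repeated phrase

Both phrases have the same opening (α) and the same cadence (perfect authentic cadence): the second is a restatement, not a consequent, so this is a repeated phrase rather than a period.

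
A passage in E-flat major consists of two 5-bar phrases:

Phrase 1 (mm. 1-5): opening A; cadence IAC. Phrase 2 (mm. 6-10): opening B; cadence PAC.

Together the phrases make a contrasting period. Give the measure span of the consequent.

The phrase ending with the weaker cadence (imperfect authentic cadence) is the antecedent; the one ending more conclusively (perfect authentic cadence) is the consequent. The consequent is measures 6–10.

measures 6–10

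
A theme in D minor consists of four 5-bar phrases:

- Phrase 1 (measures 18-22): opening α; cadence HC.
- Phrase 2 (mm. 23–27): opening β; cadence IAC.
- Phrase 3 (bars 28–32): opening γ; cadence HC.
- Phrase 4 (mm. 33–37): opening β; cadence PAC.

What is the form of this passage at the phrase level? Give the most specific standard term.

Four phrases in two halves: the first half (measures 18-27) ends with an imperfect authentic cadence, the second (measures 28-37) with a perfect authentic cadence — a large antecedent–consequent pair, i.e. a double period.
Phrase 3 begins with different material from phrase 1, making it contrasting.

contrasting double period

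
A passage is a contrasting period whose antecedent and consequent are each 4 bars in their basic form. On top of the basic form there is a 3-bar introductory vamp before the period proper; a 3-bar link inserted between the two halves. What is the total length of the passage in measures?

Basic contrasting period: 4 + 4 = 8 bars.
8 (basic form) + 3 (introduction) + 3 (link) = 14.

14 measures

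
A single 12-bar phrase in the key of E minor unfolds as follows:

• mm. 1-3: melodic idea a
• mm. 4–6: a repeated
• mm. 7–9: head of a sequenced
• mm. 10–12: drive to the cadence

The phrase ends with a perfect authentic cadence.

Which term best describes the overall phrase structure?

Basic idea (mm. 1-3) + its repetition (mm. 4–6) form the presentation; fragmentation and cadence (bars 7-12) form the continuation — the 12-bar whole is a sentence.

sentence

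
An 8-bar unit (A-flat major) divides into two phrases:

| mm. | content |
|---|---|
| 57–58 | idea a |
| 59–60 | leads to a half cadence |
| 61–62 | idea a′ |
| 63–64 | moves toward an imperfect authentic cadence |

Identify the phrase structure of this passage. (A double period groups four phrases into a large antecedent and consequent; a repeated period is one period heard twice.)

Phrase 1 ends with a half cadence (weaker) and phrase 2 with an imperfect authentic cadence (stronger): antecedent + consequent = a period.
The two phrases open with the same material (a / a′), so the period is parallel.

parallel period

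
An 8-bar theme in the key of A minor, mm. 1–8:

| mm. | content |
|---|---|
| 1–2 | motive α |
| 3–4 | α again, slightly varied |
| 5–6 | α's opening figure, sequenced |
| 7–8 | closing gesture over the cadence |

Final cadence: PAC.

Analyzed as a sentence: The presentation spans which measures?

measures 1–4

The presentation of a sentence is the basic idea (mm. 1-2) plus its repetition (bars 3-4); the presentation is therefore mm. 1–4.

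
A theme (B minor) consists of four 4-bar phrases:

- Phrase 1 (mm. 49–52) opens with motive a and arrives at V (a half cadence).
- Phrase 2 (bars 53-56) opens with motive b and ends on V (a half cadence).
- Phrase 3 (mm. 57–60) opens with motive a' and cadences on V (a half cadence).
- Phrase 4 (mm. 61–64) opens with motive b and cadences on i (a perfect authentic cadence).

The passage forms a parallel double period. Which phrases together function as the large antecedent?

In a double period the first pair of phrases (ending half cadence) is the large antecedent and the second pair (ending perfect authentic cadence) is the large consequent; the antecedent is phrases 1 and 2.

phrases 1 and 2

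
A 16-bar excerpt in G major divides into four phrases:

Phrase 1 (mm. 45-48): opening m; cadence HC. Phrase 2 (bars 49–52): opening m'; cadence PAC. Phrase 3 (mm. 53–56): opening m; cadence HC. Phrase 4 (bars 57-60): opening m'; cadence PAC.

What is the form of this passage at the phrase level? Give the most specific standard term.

repeated period

The cadence pattern HC–PAC–HC–PAC is weak–strong twice, and phrases 3–4 restate phrases 1–2: a period heard twice, not a double period (which would end weakly at phrase 2).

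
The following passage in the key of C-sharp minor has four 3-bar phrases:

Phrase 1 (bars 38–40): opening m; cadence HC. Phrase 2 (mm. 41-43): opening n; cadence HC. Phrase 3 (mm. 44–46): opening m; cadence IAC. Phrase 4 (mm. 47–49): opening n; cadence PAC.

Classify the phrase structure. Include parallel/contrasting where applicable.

Four phrases in two halves: the first half (mm. 38-43) ends with a half cadence, the second (bars 44–49) with a perfect authentic cadence — a large antecedent–consequent pair, i.e. a double period.
Phrase 3 begins with the same material as phrase 1, making it parallel.

parallel double period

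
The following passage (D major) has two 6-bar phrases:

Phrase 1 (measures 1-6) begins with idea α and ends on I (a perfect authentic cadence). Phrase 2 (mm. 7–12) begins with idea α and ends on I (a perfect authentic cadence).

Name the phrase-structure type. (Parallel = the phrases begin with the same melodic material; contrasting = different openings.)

Both phrases have the same opening (α) and the same cadence (perfect authentic cadence): the second is a restatement, not a consequent, so this is a repeated phrase rather than a period.

repeated phrase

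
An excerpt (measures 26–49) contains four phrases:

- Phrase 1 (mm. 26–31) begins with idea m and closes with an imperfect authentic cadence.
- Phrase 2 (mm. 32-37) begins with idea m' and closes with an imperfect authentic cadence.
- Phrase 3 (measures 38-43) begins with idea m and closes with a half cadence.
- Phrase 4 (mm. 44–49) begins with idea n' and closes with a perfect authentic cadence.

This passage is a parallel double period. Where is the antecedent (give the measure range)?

In a double period the four phrases pair into a large antecedent (phrases 1–2, ending imperfect authentic cadence) and a large consequent (phrases 3–4, ending perfect authentic cadence). The antecedent spans mm. 26-37.

measures 26–37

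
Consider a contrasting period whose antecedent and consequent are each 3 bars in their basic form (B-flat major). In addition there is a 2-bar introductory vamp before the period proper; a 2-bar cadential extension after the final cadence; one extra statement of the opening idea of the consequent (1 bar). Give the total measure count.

11 measures

Basic contrasting period: 3 + 3 = 6 bars.
6 (basic form) + 2 (introduction) + 2 (cadential extension) + 1 (extra statement) = 11.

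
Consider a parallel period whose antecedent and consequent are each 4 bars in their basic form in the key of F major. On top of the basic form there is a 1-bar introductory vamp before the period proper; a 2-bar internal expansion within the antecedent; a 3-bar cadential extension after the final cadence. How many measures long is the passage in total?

14 measures

Basic parallel period: 4 + 4 = 8 bars.
8 (basic form) + 1 (introduction) + 2 (internal expansion) + 3 (cadential extension) = 14.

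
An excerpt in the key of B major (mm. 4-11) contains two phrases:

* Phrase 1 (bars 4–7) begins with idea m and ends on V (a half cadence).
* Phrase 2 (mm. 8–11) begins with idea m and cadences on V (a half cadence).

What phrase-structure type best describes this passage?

Both phrases have the same opening (m) and the same cadence (half cadence): the second is a restatement, not a consequent, so this is a repeated phrase rather than a period.

repeated phrase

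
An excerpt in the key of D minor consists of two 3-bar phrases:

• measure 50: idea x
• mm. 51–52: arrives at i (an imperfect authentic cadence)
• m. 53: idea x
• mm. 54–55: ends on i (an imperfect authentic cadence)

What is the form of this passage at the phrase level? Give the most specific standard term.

Both phrases have the same opening (x) and the same cadence (imperfect authentic cadence): the second is a restatement, not a consequent, so this is a repeated phrase rather than a period.

repeated phrase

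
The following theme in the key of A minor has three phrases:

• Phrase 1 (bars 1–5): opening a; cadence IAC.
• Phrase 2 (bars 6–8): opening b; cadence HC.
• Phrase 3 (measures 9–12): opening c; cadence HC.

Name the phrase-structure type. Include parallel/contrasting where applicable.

The final phrase closes with a half cadence, which is not stronger than the preceding half cadence; the 3 phrases lack an overall antecedent–consequent design and so form a phrase group.

phrase group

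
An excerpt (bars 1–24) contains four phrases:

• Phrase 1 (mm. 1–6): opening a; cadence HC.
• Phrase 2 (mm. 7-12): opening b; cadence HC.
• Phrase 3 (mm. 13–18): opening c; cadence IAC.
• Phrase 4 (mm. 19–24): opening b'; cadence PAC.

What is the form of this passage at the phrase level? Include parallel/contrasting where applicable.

contrasting double period

Four phrases in two halves: the first half (bars 1-12) ends with a half cadence, the second (mm. 13–24) with a perfect authentic cadence — a large antecedent–consequent pair, i.e. a double period.
Phrase 3 begins with different material from phrase 1, making it contrasting.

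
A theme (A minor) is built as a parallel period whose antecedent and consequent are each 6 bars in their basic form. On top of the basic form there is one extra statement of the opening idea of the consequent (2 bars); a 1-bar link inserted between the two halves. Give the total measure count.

15 measures

Basic parallel period: 6 + 6 = 12 bars.
12 (basic form) + 2 (extra statement) + 1 (link) = 15.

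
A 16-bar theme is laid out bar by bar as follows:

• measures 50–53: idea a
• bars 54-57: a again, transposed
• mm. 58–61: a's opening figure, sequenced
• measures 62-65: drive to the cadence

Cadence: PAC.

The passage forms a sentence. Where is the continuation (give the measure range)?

measures 58–65

After the presentation (measures 50–57), the continuation covers the fragmentation through the cadence: mm. 58–65.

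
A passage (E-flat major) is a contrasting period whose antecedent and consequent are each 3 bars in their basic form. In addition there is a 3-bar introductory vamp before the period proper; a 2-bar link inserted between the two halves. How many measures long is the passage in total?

Basic contrasting period: 3 + 3 = 6 bars.
6 (basic form) + 3 (introduction) + 2 (link) = 11.

11 measures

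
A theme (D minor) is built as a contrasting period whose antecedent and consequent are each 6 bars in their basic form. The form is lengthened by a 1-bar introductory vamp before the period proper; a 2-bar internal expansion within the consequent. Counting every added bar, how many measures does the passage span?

Basic contrasting period: 6 + 6 = 12 bars.
12 (basic form) + 1 (introduction) + 2 (internal expansion) = 15.

15 measures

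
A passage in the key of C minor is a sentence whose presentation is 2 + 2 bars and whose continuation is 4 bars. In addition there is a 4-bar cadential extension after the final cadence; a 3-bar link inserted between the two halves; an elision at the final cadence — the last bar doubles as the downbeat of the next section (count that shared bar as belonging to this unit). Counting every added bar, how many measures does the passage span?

Basic sentence: 2 + 2 + 4 = 8 bars.
8 (basic form) + 4 (cadential extension) + 3 (link) = 15.
The elision shares a bar with the next section but does not change this unit's count.

15 measures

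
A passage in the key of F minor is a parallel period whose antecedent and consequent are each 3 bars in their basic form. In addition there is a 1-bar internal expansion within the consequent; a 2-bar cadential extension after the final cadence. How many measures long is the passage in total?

Basic parallel period: 3 + 3 = 6 bars.
6 (basic form) + 1 (internal expansion) + 2 (cadential extension) = 9.

9 measures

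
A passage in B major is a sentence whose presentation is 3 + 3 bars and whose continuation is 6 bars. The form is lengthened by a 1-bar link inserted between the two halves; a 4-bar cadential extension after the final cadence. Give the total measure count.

Basic sentence: 3 + 3 + 6 = 12 bars.
12 (basic form) + 1 (link) + 4 (cadential extension) = 17.

17 measures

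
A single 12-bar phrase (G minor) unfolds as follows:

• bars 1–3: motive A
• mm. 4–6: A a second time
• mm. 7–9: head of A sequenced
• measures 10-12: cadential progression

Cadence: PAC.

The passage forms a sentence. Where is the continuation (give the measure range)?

After the presentation (mm. 1–6), the continuation covers the fragmentation through the cadence: bars 7–12.

measures 7–12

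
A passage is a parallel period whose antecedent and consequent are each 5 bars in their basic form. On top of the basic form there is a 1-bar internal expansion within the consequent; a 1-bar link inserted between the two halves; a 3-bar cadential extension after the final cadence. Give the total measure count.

15 measures

Basic parallel period: 5 + 5 = 10 bars.
10 (basic form) + 1 (internal expansion) + 1 (link) + 3 (cadential extension) = 15.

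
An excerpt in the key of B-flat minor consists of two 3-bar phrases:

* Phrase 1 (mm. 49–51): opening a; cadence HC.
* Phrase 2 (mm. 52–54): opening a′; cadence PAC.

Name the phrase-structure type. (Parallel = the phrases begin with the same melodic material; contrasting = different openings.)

Phrase 1 ends with a half cadence (weaker) and phrase 2 with a perfect authentic cadence (stronger): antecedent + consequent = a period.
The two phrases open with the same material (a / a′), so the period is parallel.

parallel period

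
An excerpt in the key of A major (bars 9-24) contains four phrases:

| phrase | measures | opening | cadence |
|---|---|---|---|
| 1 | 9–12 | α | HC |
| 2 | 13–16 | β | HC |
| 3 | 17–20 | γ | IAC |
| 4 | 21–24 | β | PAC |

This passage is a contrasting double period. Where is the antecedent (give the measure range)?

In a double period the four phrases pair into a large antecedent (phrases 1–2, ending half cadence) and a large consequent (phrases 3–4, ending perfect authentic cadence). The antecedent spans bars 9–16.

measures 9–16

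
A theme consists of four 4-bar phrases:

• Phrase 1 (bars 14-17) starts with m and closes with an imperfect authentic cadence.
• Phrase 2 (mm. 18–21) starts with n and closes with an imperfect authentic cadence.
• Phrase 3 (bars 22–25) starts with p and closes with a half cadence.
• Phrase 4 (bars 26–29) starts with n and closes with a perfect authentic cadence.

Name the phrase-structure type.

Four phrases in two halves: the first half (mm. 14–21) ends with an imperfect authentic cadence, the second (measures 22–29) with a perfect authentic cadence — a large antecedent–consequent pair, i.e. a double period.
Phrase 3 begins with different material from phrase 1, making it contrasting.

contrasting double period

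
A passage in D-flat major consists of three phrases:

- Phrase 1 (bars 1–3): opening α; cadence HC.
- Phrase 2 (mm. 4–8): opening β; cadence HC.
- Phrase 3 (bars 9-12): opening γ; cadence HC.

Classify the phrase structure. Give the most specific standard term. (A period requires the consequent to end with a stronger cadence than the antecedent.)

The final phrase closes with a half cadence, which is not stronger than the preceding half cadence; the 3 phrases lack an overall antecedent–consequent design and so form a phrase group.

phrase group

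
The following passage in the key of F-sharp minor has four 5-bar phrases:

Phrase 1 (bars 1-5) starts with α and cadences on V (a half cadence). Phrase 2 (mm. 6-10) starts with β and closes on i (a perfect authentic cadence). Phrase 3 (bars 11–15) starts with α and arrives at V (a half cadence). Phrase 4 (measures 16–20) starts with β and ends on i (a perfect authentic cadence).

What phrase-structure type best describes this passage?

The cadence pattern HC–PAC–HC–PAC is weak–strong twice, and phrases 3–4 restate phrases 1–2: a period heard twice, not a double period (which would end weakly at phrase 2).

repeated period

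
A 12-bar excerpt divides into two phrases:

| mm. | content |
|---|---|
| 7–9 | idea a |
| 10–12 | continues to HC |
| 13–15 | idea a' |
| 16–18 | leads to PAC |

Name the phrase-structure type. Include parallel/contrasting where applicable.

parallel period

Phrase 1 ends with a half cadence (weaker) and phrase 2 with a perfect authentic cadence (stronger): antecedent + consequent = a period.
The two phrases open with the same material (a / a'), so the period is parallel.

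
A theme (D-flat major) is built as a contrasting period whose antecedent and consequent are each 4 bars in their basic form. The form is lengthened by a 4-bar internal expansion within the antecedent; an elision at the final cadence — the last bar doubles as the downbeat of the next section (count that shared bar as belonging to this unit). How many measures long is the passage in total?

Basic contrasting period: 4 + 4 = 8 bars.
8 (basic form) + 4 (internal expansion) = 12.
The elision shares a bar with the next section but does not change this unit's count.

12 measures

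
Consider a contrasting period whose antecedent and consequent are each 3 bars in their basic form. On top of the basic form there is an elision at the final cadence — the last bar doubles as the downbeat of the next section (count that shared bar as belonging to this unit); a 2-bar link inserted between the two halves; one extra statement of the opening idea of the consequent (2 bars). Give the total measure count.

Basic contrasting period: 3 + 3 = 6 bars.
6 (basic form) + 2 (link) + 2 (extra statement) = 10.
The elision shares a bar with the next section but does not change this unit's count.

10 measures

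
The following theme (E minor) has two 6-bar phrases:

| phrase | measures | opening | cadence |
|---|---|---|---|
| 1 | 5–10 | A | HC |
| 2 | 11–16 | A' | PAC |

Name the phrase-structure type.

parallel period

Phrase 1 ends with a half cadence (weaker) and phrase 2 with a perfect authentic cadence (stronger): antecedent + consequent = a period.
The two phrases open with the same material (A / A'), so the period is parallel.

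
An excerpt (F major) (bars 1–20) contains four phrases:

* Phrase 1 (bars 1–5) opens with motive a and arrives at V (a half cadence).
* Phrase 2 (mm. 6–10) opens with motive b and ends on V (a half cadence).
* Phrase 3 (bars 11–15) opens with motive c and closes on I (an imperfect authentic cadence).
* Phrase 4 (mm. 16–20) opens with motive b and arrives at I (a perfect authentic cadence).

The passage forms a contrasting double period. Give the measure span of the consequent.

measures 11–20

In a double period the four phrases pair into a large antecedent (phrases 1–2, ending half cadence) and a large consequent (phrases 3–4, ending perfect authentic cadence). The consequent spans mm. 11–20.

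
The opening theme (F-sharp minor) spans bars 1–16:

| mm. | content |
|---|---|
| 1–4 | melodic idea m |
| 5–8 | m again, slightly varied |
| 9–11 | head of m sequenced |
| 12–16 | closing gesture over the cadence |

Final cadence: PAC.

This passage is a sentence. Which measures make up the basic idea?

The presentation of a sentence is the basic idea (mm. 1–4) plus its repetition (bars 5–8); the basic idea is therefore mm. 1–4.

measures 1–4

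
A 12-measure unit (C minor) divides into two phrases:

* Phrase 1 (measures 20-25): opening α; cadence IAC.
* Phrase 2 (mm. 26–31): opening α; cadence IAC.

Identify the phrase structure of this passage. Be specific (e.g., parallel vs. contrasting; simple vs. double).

Both phrases have the same opening (α) and the same cadence (imperfect authentic cadence): the second is a restatement, not a consequent, so this is a repeated phrase rather than a period.

repeated phrase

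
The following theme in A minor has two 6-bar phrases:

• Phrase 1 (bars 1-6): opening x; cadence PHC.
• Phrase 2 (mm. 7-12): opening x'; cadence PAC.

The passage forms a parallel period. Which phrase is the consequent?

The phrase ending with the weaker cadence (Phrygian half cadence) is the antecedent; the one ending more conclusively (perfect authentic cadence) is the consequent. The consequent is phrase 2.

phrase 2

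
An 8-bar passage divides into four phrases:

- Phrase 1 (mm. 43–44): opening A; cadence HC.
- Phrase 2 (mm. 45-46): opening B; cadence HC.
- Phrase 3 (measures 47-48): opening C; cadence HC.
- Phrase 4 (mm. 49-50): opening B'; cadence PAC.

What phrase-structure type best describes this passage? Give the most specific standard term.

Four phrases in two halves: the first half (mm. 43–46) ends with a half cadence, the second (bars 47–50) with a perfect authentic cadence — a large antecedent–consequent pair, i.e. a double period.
Phrase 3 begins with different material from phrase 1, making it contrasting.

contrasting double period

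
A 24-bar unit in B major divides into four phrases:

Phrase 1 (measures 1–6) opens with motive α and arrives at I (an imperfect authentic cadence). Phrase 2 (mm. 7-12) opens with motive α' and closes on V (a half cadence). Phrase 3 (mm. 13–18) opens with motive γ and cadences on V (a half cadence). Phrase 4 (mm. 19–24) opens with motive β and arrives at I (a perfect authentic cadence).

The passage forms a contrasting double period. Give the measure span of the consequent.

In a double period the first pair of phrases (ending half cadence) is the large antecedent and the second pair (ending perfect authentic cadence) is the large consequent; the consequent is measures 13–24.

measures 13–24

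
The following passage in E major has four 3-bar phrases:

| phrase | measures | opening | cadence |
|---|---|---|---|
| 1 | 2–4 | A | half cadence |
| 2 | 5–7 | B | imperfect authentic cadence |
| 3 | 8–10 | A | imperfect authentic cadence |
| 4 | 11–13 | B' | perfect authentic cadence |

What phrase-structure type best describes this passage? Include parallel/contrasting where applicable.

Four phrases in two halves: the first half (mm. 2–7) ends with an imperfect authentic cadence, the second (bars 8–13) with a perfect authentic cadence — a large antecedent–consequent pair, i.e. a double period.
Phrase 3 begins with the same material as phrase 1, making it parallel.

parallel double period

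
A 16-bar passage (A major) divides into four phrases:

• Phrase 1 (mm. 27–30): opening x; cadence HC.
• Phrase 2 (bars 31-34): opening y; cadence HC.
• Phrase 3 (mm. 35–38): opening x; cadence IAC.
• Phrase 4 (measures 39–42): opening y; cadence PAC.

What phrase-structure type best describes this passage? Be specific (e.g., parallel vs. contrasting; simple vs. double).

Four phrases in two halves: the first half (measures 27–34) ends with a half cadence, the second (mm. 35–42) with a perfect authentic cadence — a large antecedent–consequent pair, i.e. a double period.
Phrase 3 begins with the same material as phrase 1, making it parallel.

parallel double period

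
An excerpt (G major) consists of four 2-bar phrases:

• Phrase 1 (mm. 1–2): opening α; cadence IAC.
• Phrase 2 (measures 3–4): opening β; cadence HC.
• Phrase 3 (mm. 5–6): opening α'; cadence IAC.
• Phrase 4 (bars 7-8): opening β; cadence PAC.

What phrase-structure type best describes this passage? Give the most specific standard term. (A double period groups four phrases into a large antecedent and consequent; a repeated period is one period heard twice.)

Four phrases in two halves: the first half (mm. 1–4) ends with a half cadence, the second (measures 5–8) with a perfect authentic cadence — a large antecedent–consequent pair, i.e. a double period.
Phrase 3 begins with the same material as phrase 1, making it parallel.

parallel double period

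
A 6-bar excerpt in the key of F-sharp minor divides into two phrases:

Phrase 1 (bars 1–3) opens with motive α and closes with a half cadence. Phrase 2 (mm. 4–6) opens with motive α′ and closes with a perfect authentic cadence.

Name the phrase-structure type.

Phrase 1 ends with a half cadence (weaker) and phrase 2 with a perfect authentic cadence (stronger): antecedent + consequent = a period.
The two phrases open with the same material (α / α′), so the period is parallel.

parallel period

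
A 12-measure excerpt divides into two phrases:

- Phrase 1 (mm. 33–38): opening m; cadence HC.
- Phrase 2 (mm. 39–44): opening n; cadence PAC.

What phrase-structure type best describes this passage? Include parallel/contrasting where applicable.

contrasting period

Phrase 1 ends with a half cadence (weaker) and phrase 2 with a perfect authentic cadence (stronger): antecedent + consequent = a period.
The two phrases open with different material (m / n), so the period is contrasting.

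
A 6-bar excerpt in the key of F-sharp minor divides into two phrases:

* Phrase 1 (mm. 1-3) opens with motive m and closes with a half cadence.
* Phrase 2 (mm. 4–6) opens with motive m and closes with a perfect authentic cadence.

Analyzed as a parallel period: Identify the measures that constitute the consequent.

measures 4–6

The antecedent is the phrase ending with the weaker cadence (half cadence, phrase 1) and the consequent the one ending more conclusively (perfect authentic cadence, phrase 2); the consequent is measures 4–6.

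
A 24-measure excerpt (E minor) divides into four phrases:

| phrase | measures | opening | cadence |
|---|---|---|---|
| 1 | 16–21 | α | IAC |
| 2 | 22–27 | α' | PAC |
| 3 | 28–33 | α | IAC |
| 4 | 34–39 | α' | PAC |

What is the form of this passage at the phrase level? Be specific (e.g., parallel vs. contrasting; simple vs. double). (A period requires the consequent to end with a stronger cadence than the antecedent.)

The cadence pattern IAC–PAC–IAC–PAC is weak–strong twice, and phrases 3–4 restate phrases 1–2: a period heard twice, not a double period (which would end weakly at phrase 2).

repeated period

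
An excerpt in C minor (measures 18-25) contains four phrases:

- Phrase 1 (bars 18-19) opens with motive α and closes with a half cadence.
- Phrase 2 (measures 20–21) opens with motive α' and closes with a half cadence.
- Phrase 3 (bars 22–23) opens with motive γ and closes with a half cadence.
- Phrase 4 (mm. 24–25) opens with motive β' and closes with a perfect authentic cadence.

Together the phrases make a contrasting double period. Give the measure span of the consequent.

measures 22–25

In a double period the first pair of phrases (ending half cadence) is the large antecedent and the second pair (ending perfect authentic cadence) is the large consequent; the consequent is measures 22–25.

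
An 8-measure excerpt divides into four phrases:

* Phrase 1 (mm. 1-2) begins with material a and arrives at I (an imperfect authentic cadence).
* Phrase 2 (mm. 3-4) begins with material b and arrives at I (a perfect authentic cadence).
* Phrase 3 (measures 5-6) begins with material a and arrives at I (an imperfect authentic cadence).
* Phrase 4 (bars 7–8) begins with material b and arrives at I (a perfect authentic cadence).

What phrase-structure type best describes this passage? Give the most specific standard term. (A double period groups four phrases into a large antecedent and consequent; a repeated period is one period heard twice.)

repeated period

The cadence pattern IAC–PAC–IAC–PAC is weak–strong twice, and phrases 3–4 restate phrases 1–2: a period heard twice, not a double period (which would end weakly at phrase 2).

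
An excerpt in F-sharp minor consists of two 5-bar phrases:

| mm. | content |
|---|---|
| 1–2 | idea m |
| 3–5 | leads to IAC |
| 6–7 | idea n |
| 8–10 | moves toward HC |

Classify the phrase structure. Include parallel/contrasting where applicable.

The second phrase closes with a half cadence, which is not stronger than the first phrase's imperfect authentic cadence; without a weak→strong cadential pair there is no antecedent–consequent relationship, so this is a phrase group rather than a period.

phrase group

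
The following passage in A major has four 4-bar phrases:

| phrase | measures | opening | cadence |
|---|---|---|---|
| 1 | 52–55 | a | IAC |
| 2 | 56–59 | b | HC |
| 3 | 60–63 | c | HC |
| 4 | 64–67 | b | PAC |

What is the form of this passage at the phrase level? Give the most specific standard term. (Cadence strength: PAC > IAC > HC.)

contrasting double period

Four phrases in two halves: the first half (mm. 52-59) ends with a half cadence, the second (mm. 60–67) with a perfect authentic cadence — a large antecedent–consequent pair, i.e. a double period.
Phrase 3 begins with different material from phrase 1, making it contrasting.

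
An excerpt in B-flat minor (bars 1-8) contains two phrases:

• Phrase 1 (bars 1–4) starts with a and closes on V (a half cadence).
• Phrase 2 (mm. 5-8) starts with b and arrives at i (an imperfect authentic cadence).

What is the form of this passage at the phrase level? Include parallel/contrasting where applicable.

contrasting period

Phrase 1 ends with a half cadence (weaker) and phrase 2 with an imperfect authentic cadence (stronger): antecedent + consequent = a period.
The two phrases open with different material (a / b), so the period is contrasting.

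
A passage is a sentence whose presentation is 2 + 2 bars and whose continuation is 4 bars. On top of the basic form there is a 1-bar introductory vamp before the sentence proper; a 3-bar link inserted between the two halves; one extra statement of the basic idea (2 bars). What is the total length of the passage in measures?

Basic sentence: 2 + 2 + 4 = 8 bars.
8 (basic form) + 1 (introduction) + 3 (link) + 2 (extra statement) = 14.

14 measures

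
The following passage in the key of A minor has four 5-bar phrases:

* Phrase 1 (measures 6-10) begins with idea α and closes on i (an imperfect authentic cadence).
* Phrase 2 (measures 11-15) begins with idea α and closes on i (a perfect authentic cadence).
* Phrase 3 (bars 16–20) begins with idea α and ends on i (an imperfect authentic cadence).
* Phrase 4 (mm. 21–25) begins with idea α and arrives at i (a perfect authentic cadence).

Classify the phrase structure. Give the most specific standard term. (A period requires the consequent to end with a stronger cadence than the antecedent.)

The cadence pattern IAC–PAC–IAC–PAC is weak–strong twice, and phrases 3–4 restate phrases 1–2: a period heard twice, not a double period (which would end weakly at phrase 2).

repeated period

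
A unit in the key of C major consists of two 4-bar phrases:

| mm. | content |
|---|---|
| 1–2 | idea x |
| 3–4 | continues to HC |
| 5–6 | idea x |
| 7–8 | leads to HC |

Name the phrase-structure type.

repeated phrase

Both phrases have the same opening (x) and the same cadence (half cadence): the second is a restatement, not a consequent, so this is a repeated phrase rather than a period.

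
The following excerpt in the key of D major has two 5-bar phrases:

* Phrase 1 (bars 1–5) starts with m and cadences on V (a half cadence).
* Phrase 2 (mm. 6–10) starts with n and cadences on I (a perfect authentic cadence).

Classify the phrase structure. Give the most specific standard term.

Phrase 1 ends with a half cadence (weaker) and phrase 2 with a perfect authentic cadence (stronger): antecedent + consequent = a period.
The two phrases open with different material (m / n), so the period is contrasting.

contrasting period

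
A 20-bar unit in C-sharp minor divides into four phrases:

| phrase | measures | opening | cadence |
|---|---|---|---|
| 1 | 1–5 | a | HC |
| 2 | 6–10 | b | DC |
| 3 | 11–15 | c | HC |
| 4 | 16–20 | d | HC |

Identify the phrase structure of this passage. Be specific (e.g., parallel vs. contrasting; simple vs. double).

phrase group

Phrase 4 ends with a half cadence, no stronger than phrase 2's deceptive cadence, so the four phrases do not form a double period; nor do phrases 3–4 duplicate 1–2, so it is not a repeated period. With no phrase reaching a conclusive cadence, the passage is a phrase group.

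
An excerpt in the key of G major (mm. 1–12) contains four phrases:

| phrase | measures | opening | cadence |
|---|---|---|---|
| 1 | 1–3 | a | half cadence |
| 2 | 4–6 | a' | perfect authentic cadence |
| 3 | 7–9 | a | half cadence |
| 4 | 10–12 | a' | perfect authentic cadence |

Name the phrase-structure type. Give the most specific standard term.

repeated period

The cadence pattern HC–PAC–HC–PAC is weak–strong twice, and phrases 3–4 restate phrases 1–2: a period heard twice, not a double period (which would end weakly at phrase 2).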